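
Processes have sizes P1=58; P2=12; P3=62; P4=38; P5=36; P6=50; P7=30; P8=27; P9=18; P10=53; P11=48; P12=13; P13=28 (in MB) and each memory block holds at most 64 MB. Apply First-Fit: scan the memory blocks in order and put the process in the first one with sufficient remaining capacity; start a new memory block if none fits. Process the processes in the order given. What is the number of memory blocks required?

9 memory blocks

P1 (58 MB) → memory block 1 (remaining 6 MB)
P2 (12 MB) → memory block 2 (remaining 52 MB)
P3 (62 MB) → memory block 3 (remaining 2 MB)
P4 (38 MB) → memory block 2 (remaining 14 MB)
P5 (36 MB) → memory block 4 (remaining 28 MB)
P6 (50 MB) → memory block 5 (remaining 14 MB)
P7 (30 MB) → memory block 6 (remaining 34 MB)
P8 (27 MB) → memory block 4 (remaining 1 MB)
P9 (18 MB) → memory block 6 (remaining 16 MB)
P10 (53 MB) → memory block 7 (remaining 11 MB)
P11 (48 MB) → memory block 8 (remaining 16 MB)
P12 (13 MB) → memory block 2 (remaining 1 MB)
P13 (28 MB) → memory block 9 (remaining 36 MB)
Final memory blocks: [58] [12,38,13] [62] [36,27] [50] [30,18] [53] [48] [28].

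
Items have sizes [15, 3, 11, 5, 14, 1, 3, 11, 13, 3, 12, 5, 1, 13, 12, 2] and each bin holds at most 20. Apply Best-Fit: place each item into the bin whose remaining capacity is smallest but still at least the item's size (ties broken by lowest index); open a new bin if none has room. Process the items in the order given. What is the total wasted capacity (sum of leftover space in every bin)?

bin 1: place 15, 5 left
bin 1: place 3, 2 left
bin 2: place 11, 9 left
bin 2: place 5, 4 left
bin 3: place 14, 6 left
bin 1: place 1, 1 left
bin 2: place 3, 1 left
bin 4: place 11, 9 left
bin 5: place 13, 7 left
bin 3: place 3, 3 left
bin 6: place 12, 8 left
bin 5: place 5, 2 left
bin 1: place 1, 0 left
bin 7: place 13, 7 left
bin 8: place 12, 8 left
bin 5: place 2, 0 left
8 bins × 20 = 160; used 124; unused 36.

36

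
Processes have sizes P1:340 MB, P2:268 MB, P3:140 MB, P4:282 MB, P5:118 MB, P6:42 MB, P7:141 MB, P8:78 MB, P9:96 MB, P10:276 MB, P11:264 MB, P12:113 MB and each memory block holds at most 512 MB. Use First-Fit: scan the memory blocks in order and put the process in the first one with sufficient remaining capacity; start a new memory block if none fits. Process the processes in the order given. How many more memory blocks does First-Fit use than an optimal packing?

First-Fit: [340,140] [268,118,42,78] [282,141] [96,276,113] [264] → 5 memory blocks.
Total size 2158 MB; any packing needs at least ⌈2158/512⌉ = 5 memory blocks.
So 5 is already optimal.

0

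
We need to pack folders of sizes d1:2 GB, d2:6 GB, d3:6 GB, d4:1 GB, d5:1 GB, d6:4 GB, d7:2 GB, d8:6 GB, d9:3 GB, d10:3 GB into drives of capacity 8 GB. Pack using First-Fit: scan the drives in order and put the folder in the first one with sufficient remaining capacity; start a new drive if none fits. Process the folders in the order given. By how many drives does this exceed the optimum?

First-Fit: [2,6] [6,1,1] [4,2] [6] [3,3] → 5 drives.
Total size 34 GB; any packing needs at least ⌈34/8⌉ = 5 drives.
So 5 is already optimal.

0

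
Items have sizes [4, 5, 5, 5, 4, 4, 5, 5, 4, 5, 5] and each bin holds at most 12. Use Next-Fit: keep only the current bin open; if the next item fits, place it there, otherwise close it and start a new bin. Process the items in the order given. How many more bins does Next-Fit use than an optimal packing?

1

Next-Fit: [4,5] [5,5] [4,4] [5,5] [4,5] [5] → 6 bins.
Total size 51; any packing needs at least ⌈51/12⌉ = 5 bins.
An optimal packing achieves that bound: [5,5] [5,5] [5,5] [5,4] [4,4,4] → 5 bins.
Excess: 6 − 5 = 1.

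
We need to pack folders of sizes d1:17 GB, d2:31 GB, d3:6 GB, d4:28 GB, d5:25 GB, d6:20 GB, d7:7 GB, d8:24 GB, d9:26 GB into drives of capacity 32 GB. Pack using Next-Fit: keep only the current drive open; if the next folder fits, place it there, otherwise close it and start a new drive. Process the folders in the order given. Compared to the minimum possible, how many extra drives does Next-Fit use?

1

Next-Fit: [17] [31] [6] [28] [25] [20,7] [24] [26] → 8 drives.
7 folders exceed 16 GB (half the capacity), and no two of those can share a drive, so at least 7 drives are needed.
An optimal packing achieves that bound: [31] [28] [26,6] [25,7] [24] [20] [17] → 7 drives.
Excess: 8 − 7 = 1.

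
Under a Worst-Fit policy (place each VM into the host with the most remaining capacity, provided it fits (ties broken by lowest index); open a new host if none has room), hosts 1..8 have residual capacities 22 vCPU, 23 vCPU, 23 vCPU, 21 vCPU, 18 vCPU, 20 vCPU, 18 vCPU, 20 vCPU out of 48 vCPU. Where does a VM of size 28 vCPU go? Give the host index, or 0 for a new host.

No host has ≥ 28 vCPU free, so a new host is opened.

0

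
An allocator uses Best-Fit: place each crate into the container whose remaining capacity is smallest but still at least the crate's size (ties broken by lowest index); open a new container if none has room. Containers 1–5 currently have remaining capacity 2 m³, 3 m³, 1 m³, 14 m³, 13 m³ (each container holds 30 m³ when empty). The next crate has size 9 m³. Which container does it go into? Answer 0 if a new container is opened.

5

Containers with room: container 4 (14 m³), container 5 (13 m³).
Tightest fit is container 5 with 13 m³ free.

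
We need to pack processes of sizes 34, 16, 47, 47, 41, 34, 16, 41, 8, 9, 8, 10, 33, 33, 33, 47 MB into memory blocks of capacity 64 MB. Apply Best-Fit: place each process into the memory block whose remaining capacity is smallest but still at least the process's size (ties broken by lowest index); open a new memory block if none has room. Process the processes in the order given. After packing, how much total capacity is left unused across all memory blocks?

183

34 MB → memory block 1 (remaining 30 MB)
16 MB → memory block 1 (remaining 14 MB)
47 MB → memory block 2 (remaining 17 MB)
47 MB → memory block 3 (remaining 17 MB)
41 MB → memory block 4 (remaining 23 MB)
34 MB → memory block 5 (remaining 30 MB)
16 MB → memory block 2 (remaining 1 MB)
41 MB → memory block 6 (remaining 23 MB)
8 MB → memory block 1 (remaining 6 MB)
9 MB → memory block 3 (remaining 8 MB)
8 MB → memory block 3 (remaining 0 MB)
10 MB → memory block 4 (remaining 13 MB)
33 MB → memory block 7 (remaining 31 MB)
33 MB → memory block 8 (remaining 31 MB)
33 MB → memory block 9 (remaining 31 MB)
47 MB → memory block 10 (remaining 17 MB)
10 memory blocks × 64 MB = 640 MB; used 457 MB; unused 183 MB.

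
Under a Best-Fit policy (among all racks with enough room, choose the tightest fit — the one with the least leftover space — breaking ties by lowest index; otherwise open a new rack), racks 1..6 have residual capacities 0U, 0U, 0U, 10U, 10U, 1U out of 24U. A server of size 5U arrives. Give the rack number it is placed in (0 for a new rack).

4

Racks with room: rack 4 (10U), rack 5 (10U).
Tightest fit is rack 4 with 10U free.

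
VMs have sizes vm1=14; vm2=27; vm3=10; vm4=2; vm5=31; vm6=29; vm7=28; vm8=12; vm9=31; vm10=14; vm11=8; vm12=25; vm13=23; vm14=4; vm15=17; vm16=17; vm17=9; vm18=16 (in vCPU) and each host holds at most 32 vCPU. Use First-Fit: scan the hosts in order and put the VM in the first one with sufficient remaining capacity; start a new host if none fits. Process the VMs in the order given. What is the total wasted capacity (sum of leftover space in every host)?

67

vm1 (14 vCPU) → host 1 (remaining 18 vCPU)
vm2 (27 vCPU) → host 2 (remaining 5 vCPU)
vm3 (10 vCPU) → host 1 (remaining 8 vCPU)
vm4 (2 vCPU) → host 1 (remaining 6 vCPU)
vm5 (31 vCPU) → host 3 (remaining 1 vCPU)
vm6 (29 vCPU) → host 4 (remaining 3 vCPU)
vm7 (28 vCPU) → host 5 (remaining 4 vCPU)
vm8 (12 vCPU) → host 6 (remaining 20 vCPU)
vm9 (31 vCPU) → host 7 (remaining 1 vCPU)
vm10 (14 vCPU) → host 6 (remaining 6 vCPU)
vm11 (8 vCPU) → host 8 (remaining 24 vCPU)
vm12 (25 vCPU) → host 9 (remaining 7 vCPU)
vm13 (23 vCPU) → host 8 (remaining 1 vCPU)
vm14 (4 vCPU) → host 1 (remaining 2 vCPU)
vm15 (17 vCPU) → host 10 (remaining 15 vCPU)
vm16 (17 vCPU) → host 11 (remaining 15 vCPU)
vm17 (9 vCPU) → host 10 (remaining 6 vCPU)
vm18 (16 vCPU) → host 12 (remaining 16 vCPU)
12 hosts × 32 vCPU = 384 vCPU; used 317 vCPU; unused 67 vCPU.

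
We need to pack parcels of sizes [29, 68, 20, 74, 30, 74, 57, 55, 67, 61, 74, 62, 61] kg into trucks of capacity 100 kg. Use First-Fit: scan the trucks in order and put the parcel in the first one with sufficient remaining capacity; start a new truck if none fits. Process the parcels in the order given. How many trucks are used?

29 kg → truck 1 (remaining 71 kg)
68 kg → truck 1 (remaining 3 kg)
20 kg → truck 2 (remaining 80 kg)
74 kg → truck 2 (remaining 6 kg)
30 kg → truck 3 (remaining 70 kg)
74 kg → truck 4 (remaining 26 kg)
57 kg → truck 3 (remaining 13 kg)
55 kg → truck 5 (remaining 45 kg)
67 kg → truck 6 (remaining 33 kg)
61 kg → truck 7 (remaining 39 kg)
74 kg → truck 8 (remaining 26 kg)
62 kg → truck 9 (remaining 38 kg)
61 kg → truck 10 (remaining 39 kg)
Final trucks: [29,68] [20,74] [30,57] [74] [55] [67] [61] [74] [62] [61].

10 trucks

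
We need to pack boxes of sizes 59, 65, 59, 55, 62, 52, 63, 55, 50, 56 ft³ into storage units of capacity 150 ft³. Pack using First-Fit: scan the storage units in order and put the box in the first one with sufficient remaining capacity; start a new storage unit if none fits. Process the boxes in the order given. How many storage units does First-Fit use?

5

59 ft³ → storage unit 1 (remaining 91 ft³)
65 ft³ → storage unit 1 (remaining 26 ft³)
59 ft³ → storage unit 2 (remaining 91 ft³)
55 ft³ → storage unit 2 (remaining 36 ft³)
62 ft³ → storage unit 3 (remaining 88 ft³)
52 ft³ → storage unit 3 (remaining 36 ft³)
63 ft³ → storage unit 4 (remaining 87 ft³)
55 ft³ → storage unit 4 (remaining 32 ft³)
50 ft³ → storage unit 5 (remaining 100 ft³)
56 ft³ → storage unit 5 (remaining 44 ft³)
Final storage units: [59,65] [59,55] [62,52] [63,55] [50,56].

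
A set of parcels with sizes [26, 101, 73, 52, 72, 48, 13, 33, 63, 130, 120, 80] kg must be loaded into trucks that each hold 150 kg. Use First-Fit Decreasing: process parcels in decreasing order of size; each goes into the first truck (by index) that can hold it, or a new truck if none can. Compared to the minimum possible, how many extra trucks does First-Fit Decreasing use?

First-Fit Decreasing: [130,13] [120,26] [101,48] [80,63] [73,72] [52,33] → 6 trucks.
Total size 811 kg; any packing needs at least ⌈811/150⌉ = 6 trucks.
So 6 is already optimal.

0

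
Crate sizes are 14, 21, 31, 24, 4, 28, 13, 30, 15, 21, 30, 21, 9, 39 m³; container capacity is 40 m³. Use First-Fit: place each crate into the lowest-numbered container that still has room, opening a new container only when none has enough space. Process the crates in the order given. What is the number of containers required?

9 containers

Put 14 m³ in container 1; 26 m³ remain.
Put 21 m³ in container 1; 5 m³ remain.
Put 31 m³ in container 2; 9 m³ remain.
Put 24 m³ in container 3; 16 m³ remain.
Put 4 m³ in container 1; 1 m³ remain.
Put 28 m³ in container 4; 12 m³ remain.
Put 13 m³ in container 3; 3 m³ remain.
Put 30 m³ in container 5; 10 m³ remain.
Put 15 m³ in container 6; 25 m³ remain.
Put 21 m³ in container 6; 4 m³ remain.
Put 30 m³ in container 7; 10 m³ remain.
Put 21 m³ in container 8; 19 m³ remain.
Put 9 m³ in container 2; 0 m³ remain.
Put 39 m³ in container 9; 1 m³ remain.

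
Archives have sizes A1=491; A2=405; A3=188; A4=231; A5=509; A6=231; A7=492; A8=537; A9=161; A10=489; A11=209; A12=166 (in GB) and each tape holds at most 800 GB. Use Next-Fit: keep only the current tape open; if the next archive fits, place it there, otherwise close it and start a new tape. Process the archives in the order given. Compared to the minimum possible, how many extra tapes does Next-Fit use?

Next-Fit: [491] [405,188] [231,509] [231,492] [537,161] [489,209] [166] → 7 tapes.
Total size 4109 GB; any packing needs at least ⌈4109/800⌉ = 6 tapes.
An optimal packing achieves that bound: [537,231] [509,231] [492,209] [491,188] [489,166] [405,161] → 6 tapes.
Excess: 7 − 6 = 1.

1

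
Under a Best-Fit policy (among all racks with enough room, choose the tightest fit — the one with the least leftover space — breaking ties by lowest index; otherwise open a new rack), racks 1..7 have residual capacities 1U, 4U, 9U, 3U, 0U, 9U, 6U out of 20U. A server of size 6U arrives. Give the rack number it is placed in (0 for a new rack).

7

Racks with room: rack 3 (9U), rack 6 (9U), rack 7 (6U).
Tightest fit is rack 7 with 6U free.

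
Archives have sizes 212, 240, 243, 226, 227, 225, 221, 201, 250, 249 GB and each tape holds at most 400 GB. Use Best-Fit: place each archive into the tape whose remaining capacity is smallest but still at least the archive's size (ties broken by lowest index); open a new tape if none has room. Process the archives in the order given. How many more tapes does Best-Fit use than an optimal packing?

0

Best-Fit: [212] [240] [243] [226] [227] [225] [221] [201] [250] [249] → 10 tapes.
10 archives exceed 200 GB (half the capacity), and no two of those can share a tape, so at least 10 tapes are needed.
So 10 is already optimal.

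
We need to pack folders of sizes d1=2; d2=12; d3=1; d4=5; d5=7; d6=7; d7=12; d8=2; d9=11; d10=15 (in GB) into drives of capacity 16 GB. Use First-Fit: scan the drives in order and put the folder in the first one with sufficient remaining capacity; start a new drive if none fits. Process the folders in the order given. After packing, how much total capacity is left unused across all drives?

22

drive 1: place d1 (2 GB), 14 GB left
drive 1: place d2 (12 GB), 2 GB left
drive 1: place d3 (1 GB), 1 GB left
drive 2: place d4 (5 GB), 11 GB left
drive 2: place d5 (7 GB), 4 GB left
drive 3: place d6 (7 GB), 9 GB left
drive 4: place d7 (12 GB), 4 GB left
drive 2: place d8 (2 GB), 2 GB left
drive 5: place d9 (11 GB), 5 GB left
drive 6: place d10 (15 GB), 1 GB left
6 drives × 16 GB = 96 GB; used 74 GB; unused 22 GB.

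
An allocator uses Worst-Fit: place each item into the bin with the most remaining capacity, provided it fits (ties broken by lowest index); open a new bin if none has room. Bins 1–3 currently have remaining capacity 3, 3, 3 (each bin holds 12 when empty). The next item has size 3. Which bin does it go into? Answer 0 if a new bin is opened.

Bins with room: bin 1 (3), bin 2 (3), bin 3 (3).
Most room is bin 1 with 3 free.

1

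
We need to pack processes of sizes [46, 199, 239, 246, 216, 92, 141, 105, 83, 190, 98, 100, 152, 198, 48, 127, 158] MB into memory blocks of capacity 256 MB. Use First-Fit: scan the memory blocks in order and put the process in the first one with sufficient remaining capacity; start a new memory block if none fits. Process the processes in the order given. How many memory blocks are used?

12

memory block 1: place 46 MB, 210 MB left
memory block 1: place 199 MB, 11 MB left
memory block 2: place 239 MB, 17 MB left
memory block 3: place 246 MB, 10 MB left
memory block 4: place 216 MB, 40 MB left
memory block 5: place 92 MB, 164 MB left
memory block 5: place 141 MB, 23 MB left
memory block 6: place 105 MB, 151 MB left
memory block 6: place 83 MB, 68 MB left
memory block 7: place 190 MB, 66 MB left
memory block 8: place 98 MB, 158 MB left
memory block 8: place 100 MB, 58 MB left
memory block 9: place 152 MB, 104 MB left
memory block 10: place 198 MB, 58 MB left
memory block 6: place 48 MB, 20 MB left
memory block 11: place 127 MB, 129 MB left
memory block 12: place 158 MB, 98 MB left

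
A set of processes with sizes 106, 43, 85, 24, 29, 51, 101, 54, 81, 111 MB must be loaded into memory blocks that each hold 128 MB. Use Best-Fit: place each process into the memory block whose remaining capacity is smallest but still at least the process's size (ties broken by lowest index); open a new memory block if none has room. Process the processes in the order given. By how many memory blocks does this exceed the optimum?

1

Best-Fit: [106] [43,85] [24,29,51] [101] [54] [81] [111] → 7 memory blocks.
Total size 685 MB; any packing needs at least ⌈685/128⌉ = 6 memory blocks.
An optimal packing achieves that bound: [111] [106] [101,24] [85,43] [81,29] [54,51] → 6 memory blocks.
Excess: 7 − 6 = 1.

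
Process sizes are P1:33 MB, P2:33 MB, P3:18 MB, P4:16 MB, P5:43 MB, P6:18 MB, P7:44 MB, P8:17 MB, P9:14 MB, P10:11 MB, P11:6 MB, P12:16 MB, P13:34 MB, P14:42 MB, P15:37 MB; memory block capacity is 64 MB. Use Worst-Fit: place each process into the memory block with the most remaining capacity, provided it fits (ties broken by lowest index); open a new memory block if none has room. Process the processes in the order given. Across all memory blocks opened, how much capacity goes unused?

66

P1 (33 MB) → memory block 1 (remaining 31 MB)
P2 (33 MB) → memory block 2 (remaining 31 MB)
P3 (18 MB) → memory block 1 (remaining 13 MB)
P4 (16 MB) → memory block 2 (remaining 15 MB)
P5 (43 MB) → memory block 3 (remaining 21 MB)
P6 (18 MB) → memory block 3 (remaining 3 MB)
P7 (44 MB) → memory block 4 (remaining 20 MB)
P8 (17 MB) → memory block 4 (remaining 3 MB)
P9 (14 MB) → memory block 2 (remaining 1 MB)
P10 (11 MB) → memory block 1 (remaining 2 MB)
P11 (6 MB) → memory block 5 (remaining 58 MB)
P12 (16 MB) → memory block 5 (remaining 42 MB)
P13 (34 MB) → memory block 5 (remaining 8 MB)
P14 (42 MB) → memory block 6 (remaining 22 MB)
P15 (37 MB) → memory block 7 (remaining 27 MB)
7 memory blocks × 64 MB = 448 MB; used 382 MB; unused 66 MB.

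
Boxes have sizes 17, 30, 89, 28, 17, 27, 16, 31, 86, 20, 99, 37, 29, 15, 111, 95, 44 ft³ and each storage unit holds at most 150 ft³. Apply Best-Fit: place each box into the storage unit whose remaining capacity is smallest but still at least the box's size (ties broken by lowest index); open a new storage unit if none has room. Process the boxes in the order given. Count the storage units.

6 storage units

Put 17 ft³ in storage unit 1; 133 ft³ remain.
Put 30 ft³ in storage unit 1; 103 ft³ remain.
Put 89 ft³ in storage unit 1; 14 ft³ remain.
Put 28 ft³ in storage unit 2; 122 ft³ remain.
Put 17 ft³ in storage unit 2; 105 ft³ remain.
Put 27 ft³ in storage unit 2; 78 ft³ remain.
Put 16 ft³ in storage unit 2; 62 ft³ remain.
Put 31 ft³ in storage unit 2; 31 ft³ remain.
Put 86 ft³ in storage unit 3; 64 ft³ remain.
Put 20 ft³ in storage unit 2; 11 ft³ remain.
Put 99 ft³ in storage unit 4; 51 ft³ remain.
Put 37 ft³ in storage unit 4; 14 ft³ remain.
Put 29 ft³ in storage unit 3; 35 ft³ remain.
Put 15 ft³ in storage unit 3; 20 ft³ remain.
Put 111 ft³ in storage unit 5; 39 ft³ remain.
Put 95 ft³ in storage unit 6; 55 ft³ remain.
Put 44 ft³ in storage unit 6; 11 ft³ remain.
Final storage units: [17,30,89] [28,17,27,16,31,20] [86,29,15] [99,37] [111] [95,44].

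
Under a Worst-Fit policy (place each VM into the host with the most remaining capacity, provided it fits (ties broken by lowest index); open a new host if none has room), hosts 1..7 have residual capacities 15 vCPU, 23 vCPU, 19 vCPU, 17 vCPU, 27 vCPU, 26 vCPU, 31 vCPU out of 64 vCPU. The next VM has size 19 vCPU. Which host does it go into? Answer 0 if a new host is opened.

7

Hosts with room: host 2 (23 vCPU), host 3 (19 vCPU), host 5 (27 vCPU), host 6 (26 vCPU), host 7 (31 vCPU).
Most room is host 7 with 31 vCPU free.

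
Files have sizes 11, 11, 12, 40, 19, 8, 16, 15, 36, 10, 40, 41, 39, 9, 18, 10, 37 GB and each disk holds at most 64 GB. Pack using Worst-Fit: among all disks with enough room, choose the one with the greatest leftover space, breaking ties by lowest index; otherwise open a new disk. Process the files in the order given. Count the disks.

11 GB → disk 1 (remaining 53 GB)
11 GB → disk 1 (remaining 42 GB)
12 GB → disk 1 (remaining 30 GB)
40 GB → disk 2 (remaining 24 GB)
19 GB → disk 1 (remaining 11 GB)
8 GB → disk 2 (remaining 16 GB)
16 GB → disk 2 (remaining 0 GB)
15 GB → disk 3 (remaining 49 GB)
36 GB → disk 3 (remaining 13 GB)
10 GB → disk 3 (remaining 3 GB)
40 GB → disk 4 (remaining 24 GB)
41 GB → disk 5 (remaining 23 GB)
39 GB → disk 6 (remaining 25 GB)
9 GB → disk 6 (remaining 16 GB)
18 GB → disk 4 (remaining 6 GB)
10 GB → disk 5 (remaining 13 GB)
37 GB → disk 7 (remaining 27 GB)

7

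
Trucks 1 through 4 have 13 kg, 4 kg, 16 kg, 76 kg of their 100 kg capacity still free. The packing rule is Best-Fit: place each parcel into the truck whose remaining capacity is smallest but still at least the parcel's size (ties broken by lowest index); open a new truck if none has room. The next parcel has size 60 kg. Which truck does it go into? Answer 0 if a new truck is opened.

4

Trucks with room: truck 4 (76 kg).
Tightest fit is truck 4 with 76 kg free.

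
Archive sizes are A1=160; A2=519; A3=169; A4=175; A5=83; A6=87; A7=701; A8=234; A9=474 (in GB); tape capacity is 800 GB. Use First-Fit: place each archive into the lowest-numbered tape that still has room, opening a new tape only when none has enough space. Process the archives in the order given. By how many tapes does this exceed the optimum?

First-Fit: [160,519,83] [169,175,87,234] [701] [474] → 4 tapes.
Total size 2602 GB; any packing needs at least ⌈2602/800⌉ = 4 tapes.
So 4 is already optimal.

0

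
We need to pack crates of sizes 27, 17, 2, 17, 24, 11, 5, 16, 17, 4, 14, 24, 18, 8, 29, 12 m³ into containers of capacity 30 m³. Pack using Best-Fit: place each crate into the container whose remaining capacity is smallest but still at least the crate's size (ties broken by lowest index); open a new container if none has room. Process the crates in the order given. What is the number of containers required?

9 containers

container 1: place 27 m³, 3 m³ left
container 2: place 17 m³, 13 m³ left
container 1: place 2 m³, 1 m³ left
container 3: place 17 m³, 13 m³ left
container 4: place 24 m³, 6 m³ left
container 2: place 11 m³, 2 m³ left
container 4: place 5 m³, 1 m³ left
container 5: place 16 m³, 14 m³ left
container 6: place 17 m³, 13 m³ left
container 3: place 4 m³, 9 m³ left
container 5: place 14 m³, 0 m³ left
container 7: place 24 m³, 6 m³ left
container 8: place 18 m³, 12 m³ left
container 3: place 8 m³, 1 m³ left
container 9: place 29 m³, 1 m³ left
container 8: place 12 m³, 0 m³ left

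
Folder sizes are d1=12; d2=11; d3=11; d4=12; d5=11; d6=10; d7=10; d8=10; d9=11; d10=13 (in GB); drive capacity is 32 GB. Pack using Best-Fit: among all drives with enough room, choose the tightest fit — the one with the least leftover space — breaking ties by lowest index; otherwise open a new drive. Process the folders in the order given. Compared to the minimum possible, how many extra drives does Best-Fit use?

1

Best-Fit: [12,11] [11,12] [11,10,10] [10,11] [13] → 5 drives.
Total size 111 GB; any packing needs at least ⌈111/32⌉ = 4 drives.
An optimal packing achieves that bound: [13,12] [12,11] [11,11,10] [11,10,10] → 4 drives.
Excess: 5 − 4 = 1.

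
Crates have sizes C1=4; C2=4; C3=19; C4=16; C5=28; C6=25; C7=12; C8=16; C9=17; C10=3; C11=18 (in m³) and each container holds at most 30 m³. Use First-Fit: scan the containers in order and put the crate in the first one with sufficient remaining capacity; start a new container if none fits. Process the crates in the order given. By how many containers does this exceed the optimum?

First-Fit: [4,4,19,3] [16,12] [28] [25] [16] [17] [18] → 7 containers.
7 crates exceed 15 m³ (half the capacity), and no two of those can share a container, so at least 7 containers are needed.
So 7 is already optimal.

0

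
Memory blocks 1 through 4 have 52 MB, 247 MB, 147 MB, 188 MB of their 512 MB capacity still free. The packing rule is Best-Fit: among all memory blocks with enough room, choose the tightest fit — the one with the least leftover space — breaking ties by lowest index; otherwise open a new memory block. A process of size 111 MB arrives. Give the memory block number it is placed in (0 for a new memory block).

Memory blocks with room: memory block 2 (247 MB), memory block 3 (147 MB), memory block 4 (188 MB).
Tightest fit is memory block 3 with 147 MB free.

3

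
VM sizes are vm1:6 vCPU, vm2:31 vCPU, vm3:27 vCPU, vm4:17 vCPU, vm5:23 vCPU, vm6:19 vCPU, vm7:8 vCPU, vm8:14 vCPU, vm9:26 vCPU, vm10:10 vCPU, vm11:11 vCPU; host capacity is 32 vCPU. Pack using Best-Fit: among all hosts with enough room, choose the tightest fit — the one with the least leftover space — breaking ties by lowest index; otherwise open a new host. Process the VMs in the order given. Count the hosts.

7 hosts

Put vm1 (6 vCPU) in host 1; 26 vCPU remain.
Put vm2 (31 vCPU) in host 2; 1 vCPU remain.
Put vm3 (27 vCPU) in host 3; 5 vCPU remain.
Put vm4 (17 vCPU) in host 1; 9 vCPU remain.
Put vm5 (23 vCPU) in host 4; 9 vCPU remain.
Put vm6 (19 vCPU) in host 5; 13 vCPU remain.
Put vm7 (8 vCPU) in host 1; 1 vCPU remain.
Put vm8 (14 vCPU) in host 6; 18 vCPU remain.
Put vm9 (26 vCPU) in host 7; 6 vCPU remain.
Put vm10 (10 vCPU) in host 5; 3 vCPU remain.
Put vm11 (11 vCPU) in host 6; 7 vCPU remain.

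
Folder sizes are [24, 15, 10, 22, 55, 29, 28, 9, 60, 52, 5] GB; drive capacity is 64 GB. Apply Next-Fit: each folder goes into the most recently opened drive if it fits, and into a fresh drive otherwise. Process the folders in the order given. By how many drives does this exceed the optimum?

Next-Fit: [24,15,10] [22] [55] [29,28] [9] [60] [52,5] → 7 drives.
Total size 309 GB; any packing needs at least ⌈309/64⌉ = 5 drives.
An optimal packing achieves that bound: [60] [55,9] [52,10] [29,28,5] [24,22,15] → 5 drives.
Excess: 7 − 5 = 2.

2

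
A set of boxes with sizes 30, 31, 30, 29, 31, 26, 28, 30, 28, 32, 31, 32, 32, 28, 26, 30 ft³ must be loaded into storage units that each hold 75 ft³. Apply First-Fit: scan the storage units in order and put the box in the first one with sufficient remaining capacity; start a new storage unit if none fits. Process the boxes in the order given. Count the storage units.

storage unit 1: place 30 ft³, 45 ft³ left
storage unit 1: place 31 ft³, 14 ft³ left
storage unit 2: place 30 ft³, 45 ft³ left
storage unit 2: place 29 ft³, 16 ft³ left
storage unit 3: place 31 ft³, 44 ft³ left
storage unit 3: place 26 ft³, 18 ft³ left
storage unit 4: place 28 ft³, 47 ft³ left
storage unit 4: place 30 ft³, 17 ft³ left
storage unit 5: place 28 ft³, 47 ft³ left
storage unit 5: place 32 ft³, 15 ft³ left
storage unit 6: place 31 ft³, 44 ft³ left
storage unit 6: place 32 ft³, 12 ft³ left
storage unit 7: place 32 ft³, 43 ft³ left
storage unit 7: place 28 ft³, 15 ft³ left
storage unit 8: place 26 ft³, 49 ft³ left
storage unit 8: place 30 ft³, 19 ft³ left
Final storage units: [30,31] [30,29] [31,26] [28,30] [28,32] [31,32] [32,28] [26,30].

8 storage units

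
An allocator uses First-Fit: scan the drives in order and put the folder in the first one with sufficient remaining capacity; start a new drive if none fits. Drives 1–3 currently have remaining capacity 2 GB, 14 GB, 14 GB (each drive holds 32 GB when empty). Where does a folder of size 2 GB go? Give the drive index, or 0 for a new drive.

1

Drives with room: drive 1 (2 GB), drive 2 (14 GB), drive 3 (14 GB).
The first with room is drive 1.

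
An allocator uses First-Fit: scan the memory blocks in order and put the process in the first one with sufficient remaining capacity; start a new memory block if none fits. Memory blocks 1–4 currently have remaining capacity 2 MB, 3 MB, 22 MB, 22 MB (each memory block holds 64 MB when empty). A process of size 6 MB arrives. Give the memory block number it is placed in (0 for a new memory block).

Memory blocks with room: memory block 3 (22 MB), memory block 4 (22 MB).
The first with room is memory block 3.

3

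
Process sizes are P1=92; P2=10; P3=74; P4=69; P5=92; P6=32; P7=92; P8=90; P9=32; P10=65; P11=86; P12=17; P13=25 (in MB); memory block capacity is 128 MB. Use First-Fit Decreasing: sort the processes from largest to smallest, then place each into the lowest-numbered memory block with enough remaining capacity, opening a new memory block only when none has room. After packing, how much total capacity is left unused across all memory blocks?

Sorted descending: 92, 92, 92, 90, 86, 74, 69, 65, 32, 32, 25, 17, 10.
memory block 1: place 92 MB, 36 MB left
memory block 2: place 92 MB, 36 MB left
memory block 3: place 92 MB, 36 MB left
memory block 4: place 90 MB, 38 MB left
memory block 5: place 86 MB, 42 MB left
memory block 6: place 74 MB, 54 MB left
memory block 7: place 69 MB, 59 MB left
memory block 8: place 65 MB, 63 MB left
memory block 1: place 32 MB, 4 MB left
memory block 2: place 32 MB, 4 MB left
memory block 3: place 25 MB, 11 MB left
memory block 4: place 17 MB, 21 MB left
memory block 3: place 10 MB, 1 MB left
8 memory blocks × 128 MB = 1024 MB; used 776 MB; unused 248 MB.

248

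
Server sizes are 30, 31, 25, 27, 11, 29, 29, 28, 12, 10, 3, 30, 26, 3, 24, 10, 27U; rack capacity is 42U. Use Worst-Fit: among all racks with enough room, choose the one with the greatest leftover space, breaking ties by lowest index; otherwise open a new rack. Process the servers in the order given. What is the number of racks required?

Put 30U in rack 1; 12U remain.
Put 31U in rack 2; 11U remain.
Put 25U in rack 3; 17U remain.
Put 27U in rack 4; 15U remain.
Put 11U in rack 3; 6U remain.
Put 29U in rack 5; 13U remain.
Put 29U in rack 6; 13U remain.
Put 28U in rack 7; 14U remain.
Put 12U in rack 4; 3U remain.
Put 10U in rack 7; 4U remain.
Put 3U in rack 5; 10U remain.
Put 30U in rack 8; 12U remain.
Put 26U in rack 9; 16U remain.
Put 3U in rack 9; 13U remain.
Put 24U in rack 10; 18U remain.
Put 10U in rack 10; 8U remain.
Put 27U in rack 11; 15U remain.
Final racks: [30] [31] [25,11] [27,12] [29,3] [29] [28,10] [30] [26,3] [24,10] [27].

11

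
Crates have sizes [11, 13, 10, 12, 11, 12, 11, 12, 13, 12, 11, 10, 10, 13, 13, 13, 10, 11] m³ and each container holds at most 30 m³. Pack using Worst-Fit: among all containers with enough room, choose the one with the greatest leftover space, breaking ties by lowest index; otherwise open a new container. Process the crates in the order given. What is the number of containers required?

9 containers

Put 11 m³ in container 1; 19 m³ remain.
Put 13 m³ in container 1; 6 m³ remain.
Put 10 m³ in container 2; 20 m³ remain.
Put 12 m³ in container 2; 8 m³ remain.
Put 11 m³ in container 3; 19 m³ remain.
Put 12 m³ in container 3; 7 m³ remain.
Put 11 m³ in container 4; 19 m³ remain.
Put 12 m³ in container 4; 7 m³ remain.
Put 13 m³ in container 5; 17 m³ remain.
Put 12 m³ in container 5; 5 m³ remain.
Put 11 m³ in container 6; 19 m³ remain.
Put 10 m³ in container 6; 9 m³ remain.
Put 10 m³ in container 7; 20 m³ remain.
Put 13 m³ in container 7; 7 m³ remain.
Put 13 m³ in container 8; 17 m³ remain.
Put 13 m³ in container 8; 4 m³ remain.
Put 10 m³ in container 9; 20 m³ remain.
Put 11 m³ in container 9; 9 m³ remain.
Final containers: [11,13] [10,12] [11,12] [11,12] [13,12] [11,10] [10,13] [13,13] [10,11].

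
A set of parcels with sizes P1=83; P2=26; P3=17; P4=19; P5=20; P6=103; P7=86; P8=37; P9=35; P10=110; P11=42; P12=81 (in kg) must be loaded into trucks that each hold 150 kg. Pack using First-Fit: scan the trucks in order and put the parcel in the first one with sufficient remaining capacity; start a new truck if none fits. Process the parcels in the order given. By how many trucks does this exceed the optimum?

First-Fit: [83,26,17,19] [20,103] [86,37] [35,110] [42,81] → 5 trucks.
Total size 659 kg; any packing needs at least ⌈659/150⌉ = 5 trucks.
So 5 is already optimal.

0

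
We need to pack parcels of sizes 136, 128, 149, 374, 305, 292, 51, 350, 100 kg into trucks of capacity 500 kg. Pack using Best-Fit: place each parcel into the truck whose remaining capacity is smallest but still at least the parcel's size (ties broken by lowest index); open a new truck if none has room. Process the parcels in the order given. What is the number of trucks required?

5

Put 136 kg in truck 1; 364 kg remain.
Put 128 kg in truck 1; 236 kg remain.
Put 149 kg in truck 1; 87 kg remain.
Put 374 kg in truck 2; 126 kg remain.
Put 305 kg in truck 3; 195 kg remain.
Put 292 kg in truck 4; 208 kg remain.
Put 51 kg in truck 1; 36 kg remain.
Put 350 kg in truck 5; 150 kg remain.
Put 100 kg in truck 2; 26 kg remain.
Final trucks: [136,128,149,51] [374,100] [305] [292] [350].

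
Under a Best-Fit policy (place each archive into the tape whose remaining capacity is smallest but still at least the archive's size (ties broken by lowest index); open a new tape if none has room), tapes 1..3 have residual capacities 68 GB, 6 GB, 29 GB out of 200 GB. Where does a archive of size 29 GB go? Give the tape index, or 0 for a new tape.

3

Tapes with room: tape 1 (68 GB), tape 3 (29 GB).
Tightest fit is tape 3 with 29 GB free.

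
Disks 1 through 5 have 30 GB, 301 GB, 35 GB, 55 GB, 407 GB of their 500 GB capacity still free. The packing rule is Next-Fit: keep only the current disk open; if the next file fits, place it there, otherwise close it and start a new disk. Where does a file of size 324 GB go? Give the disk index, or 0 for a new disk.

Next-Fit only looks at disk 5, which has 407 GB free.
324 GB fits there.

5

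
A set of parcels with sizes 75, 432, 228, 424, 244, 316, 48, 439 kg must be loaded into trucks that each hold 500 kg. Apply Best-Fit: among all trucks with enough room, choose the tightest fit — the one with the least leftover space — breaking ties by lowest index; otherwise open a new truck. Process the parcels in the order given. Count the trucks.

6

Put 75 kg in truck 1; 425 kg remain.
Put 432 kg in truck 2; 68 kg remain.
Put 228 kg in truck 1; 197 kg remain.
Put 424 kg in truck 3; 76 kg remain.
Put 244 kg in truck 4; 256 kg remain.
Put 316 kg in truck 5; 184 kg remain.
Put 48 kg in truck 2; 20 kg remain.
Put 439 kg in truck 6; 61 kg remain.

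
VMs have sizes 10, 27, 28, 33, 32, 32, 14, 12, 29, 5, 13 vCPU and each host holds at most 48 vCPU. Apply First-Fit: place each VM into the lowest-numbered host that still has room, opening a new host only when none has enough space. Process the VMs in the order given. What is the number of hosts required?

6

Put 10 vCPU in host 1; 38 vCPU remain.
Put 27 vCPU in host 1; 11 vCPU remain.
Put 28 vCPU in host 2; 20 vCPU remain.
Put 33 vCPU in host 3; 15 vCPU remain.
Put 32 vCPU in host 4; 16 vCPU remain.
Put 32 vCPU in host 5; 16 vCPU remain.
Put 14 vCPU in host 2; 6 vCPU remain.
Put 12 vCPU in host 3; 3 vCPU remain.
Put 29 vCPU in host 6; 19 vCPU remain.
Put 5 vCPU in host 1; 6 vCPU remain.
Put 13 vCPU in host 4; 3 vCPU remain.
Final hosts: [10,27,5] [28,14] [33,12] [32,13] [32] [29].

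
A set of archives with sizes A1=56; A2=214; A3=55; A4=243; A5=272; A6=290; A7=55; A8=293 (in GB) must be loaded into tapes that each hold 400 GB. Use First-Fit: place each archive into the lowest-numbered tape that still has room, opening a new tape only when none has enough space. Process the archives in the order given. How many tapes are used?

5

Put A1 (56 GB) in tape 1; 344 GB remain.
Put A2 (214 GB) in tape 1; 130 GB remain.
Put A3 (55 GB) in tape 1; 75 GB remain.
Put A4 (243 GB) in tape 2; 157 GB remain.
Put A5 (272 GB) in tape 3; 128 GB remain.
Put A6 (290 GB) in tape 4; 110 GB remain.
Put A7 (55 GB) in tape 1; 20 GB remain.
Put A8 (293 GB) in tape 5; 107 GB remain.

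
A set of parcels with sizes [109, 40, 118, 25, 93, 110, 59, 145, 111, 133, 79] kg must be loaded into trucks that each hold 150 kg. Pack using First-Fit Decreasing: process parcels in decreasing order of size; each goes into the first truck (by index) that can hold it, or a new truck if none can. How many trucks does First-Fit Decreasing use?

Sorted descending: 145, 133, 118, 111, 110, 109, 93, 79, 59, 40, 25.
Put 145 kg in truck 1; 5 kg remain.
Put 133 kg in truck 2; 17 kg remain.
Put 118 kg in truck 3; 32 kg remain.
Put 111 kg in truck 4; 39 kg remain.
Put 110 kg in truck 5; 40 kg remain.
Put 109 kg in truck 6; 41 kg remain.
Put 93 kg in truck 7; 57 kg remain.
Put 79 kg in truck 8; 71 kg remain.
Put 59 kg in truck 8; 12 kg remain.
Put 40 kg in truck 5; 0 kg remain.
Put 25 kg in truck 3; 7 kg remain.

8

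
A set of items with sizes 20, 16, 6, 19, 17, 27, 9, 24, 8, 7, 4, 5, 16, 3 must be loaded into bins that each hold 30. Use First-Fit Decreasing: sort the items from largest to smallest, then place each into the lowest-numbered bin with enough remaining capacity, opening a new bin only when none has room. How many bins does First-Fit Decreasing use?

Sorted descending: 27, 24, 20, 19, 17, 16, 16, 9, 8, 7, 6, 5, 4, 3.
bin 1: place 27, 3 left
bin 2: place 24, 6 left
bin 3: place 20, 10 left
bin 4: place 19, 11 left
bin 5: place 17, 13 left
bin 6: place 16, 14 left
bin 7: place 16, 14 left
bin 3: place 9, 1 left
bin 4: place 8, 3 left
bin 5: place 7, 6 left
bin 2: place 6, 0 left
bin 5: place 5, 1 left
bin 6: place 4, 10 left
bin 1: place 3, 0 left
Final bins: [27,3] [24,6] [20,9] [19,8] [17,7,5] [16,4] [16].

7 bins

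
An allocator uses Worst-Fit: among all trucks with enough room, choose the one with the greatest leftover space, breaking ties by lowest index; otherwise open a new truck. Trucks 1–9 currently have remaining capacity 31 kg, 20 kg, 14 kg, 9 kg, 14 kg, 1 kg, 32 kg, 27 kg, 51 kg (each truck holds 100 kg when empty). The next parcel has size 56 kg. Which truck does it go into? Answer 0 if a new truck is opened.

No truck has ≥ 56 kg free, so a new truck is opened.

0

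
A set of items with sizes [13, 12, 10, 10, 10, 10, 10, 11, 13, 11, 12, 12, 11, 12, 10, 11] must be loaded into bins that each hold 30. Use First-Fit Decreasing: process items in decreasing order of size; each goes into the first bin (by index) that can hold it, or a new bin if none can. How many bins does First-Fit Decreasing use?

7

Sorted descending: 13, 13, 12, 12, 12, 12, 11, 11, 11, 11, 10, 10, 10, 10, 10, 10.
13 → bin 1 (remaining 17)
13 → bin 1 (remaining 4)
12 → bin 2 (remaining 18)
12 → bin 2 (remaining 6)
12 → bin 3 (remaining 18)
12 → bin 3 (remaining 6)
11 → bin 4 (remaining 19)
11 → bin 4 (remaining 8)
11 → bin 5 (remaining 19)
11 → bin 5 (remaining 8)
10 → bin 6 (remaining 20)
10 → bin 6 (remaining 10)
10 → bin 6 (remaining 0)
10 → bin 7 (remaining 20)
10 → bin 7 (remaining 10)
10 → bin 7 (remaining 0)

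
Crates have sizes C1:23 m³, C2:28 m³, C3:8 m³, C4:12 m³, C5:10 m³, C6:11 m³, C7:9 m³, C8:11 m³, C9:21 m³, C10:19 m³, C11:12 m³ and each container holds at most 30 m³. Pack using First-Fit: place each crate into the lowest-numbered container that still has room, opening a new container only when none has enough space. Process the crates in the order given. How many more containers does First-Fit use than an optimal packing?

1

First-Fit: [23] [28] [8,12,10] [11,9] [11,19] [21] [12] → 7 containers.
Total size 164 m³; any packing needs at least ⌈164/30⌉ = 6 containers.
An optimal packing achieves that bound: [28] [23] [21,9] [19,11] [12,12] [11,10,8] → 6 containers.
Excess: 7 − 6 = 1.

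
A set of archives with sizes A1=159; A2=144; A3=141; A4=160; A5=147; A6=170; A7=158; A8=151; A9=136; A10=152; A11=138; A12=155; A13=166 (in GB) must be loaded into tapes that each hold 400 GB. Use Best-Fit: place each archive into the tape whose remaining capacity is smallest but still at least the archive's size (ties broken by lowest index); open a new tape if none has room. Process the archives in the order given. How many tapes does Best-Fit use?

tape 1: place A1 (159 GB), 241 GB left
tape 1: place A2 (144 GB), 97 GB left
tape 2: place A3 (141 GB), 259 GB left
tape 2: place A4 (160 GB), 99 GB left
tape 3: place A5 (147 GB), 253 GB left
tape 3: place A6 (170 GB), 83 GB left
tape 4: place A7 (158 GB), 242 GB left
tape 4: place A8 (151 GB), 91 GB left
tape 5: place A9 (136 GB), 264 GB left
tape 5: place A10 (152 GB), 112 GB left
tape 6: place A11 (138 GB), 262 GB left
tape 6: place A12 (155 GB), 107 GB left
tape 7: place A13 (166 GB), 234 GB left
Final tapes: [159,144] [141,160] [147,170] [158,151] [136,152] [138,155] [166].

7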